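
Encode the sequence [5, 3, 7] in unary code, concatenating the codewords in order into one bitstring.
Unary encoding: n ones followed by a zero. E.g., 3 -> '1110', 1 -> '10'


Encode each number as n ones followed by a terminating 0:
  5 -> 111110 (6 bits)
  3 -> 1110 (4 bits)
  7 -> 11111110 (8 bits)
Total length = 6 + 4 + 8 = 18 bits.

Unary([5, 3, 7]) = 111110111011111110 (18 bits)


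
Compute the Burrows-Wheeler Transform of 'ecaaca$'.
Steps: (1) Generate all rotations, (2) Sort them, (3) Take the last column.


Rotations (sorted):
  0: $ecaaca -> last char: a
  1: a$ecaac -> last char: c
  2: aaca$ec -> last char: c
  3: aca$eca -> last char: a
  4: ca$ecaa -> last char: a
  5: caaca$e -> last char: e
  6: ecaaca$ -> last char: $


BWT = accaae$


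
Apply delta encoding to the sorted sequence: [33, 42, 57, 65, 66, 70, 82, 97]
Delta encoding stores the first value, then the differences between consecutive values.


First value: 33
Deltas:
  42 - 33 = 9
  57 - 42 = 15
  65 - 57 = 8
  66 - 65 = 1
  70 - 66 = 4
  82 - 70 = 12
  97 - 82 = 15


Delta encoded: [33, 9, 15, 8, 1, 4, 12, 15]


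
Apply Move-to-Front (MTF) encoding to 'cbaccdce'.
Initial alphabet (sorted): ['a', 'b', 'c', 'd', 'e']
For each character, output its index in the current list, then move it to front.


MTF encoding:
'c': index 2 in ['a', 'b', 'c', 'd', 'e'] -> ['c', 'a', 'b', 'd', 'e']
'b': index 2 in ['c', 'a', 'b', 'd', 'e'] -> ['b', 'c', 'a', 'd', 'e']
'a': index 2 in ['b', 'c', 'a', 'd', 'e'] -> ['a', 'b', 'c', 'd', 'e']
'c': index 2 in ['a', 'b', 'c', 'd', 'e'] -> ['c', 'a', 'b', 'd', 'e']
'c': index 0 in ['c', 'a', 'b', 'd', 'e'] -> ['c', 'a', 'b', 'd', 'e']
'd': index 3 in ['c', 'a', 'b', 'd', 'e'] -> ['d', 'c', 'a', 'b', 'e']
'c': index 1 in ['d', 'c', 'a', 'b', 'e'] -> ['c', 'd', 'a', 'b', 'e']
'e': index 4 in ['c', 'd', 'a', 'b', 'e'] -> ['e', 'c', 'd', 'a', 'b']


Output: [2, 2, 2, 2, 0, 3, 1, 4]


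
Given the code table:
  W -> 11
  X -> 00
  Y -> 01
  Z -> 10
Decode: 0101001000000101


Decoding:
01 -> Y
01 -> Y
00 -> X
10 -> Z
00 -> X
00 -> X
01 -> Y
01 -> Y


Result: YYXZXXYY


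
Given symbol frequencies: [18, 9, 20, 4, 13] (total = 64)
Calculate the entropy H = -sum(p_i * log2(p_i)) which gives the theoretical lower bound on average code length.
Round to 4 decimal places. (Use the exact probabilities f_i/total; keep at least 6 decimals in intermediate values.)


Per-symbol terms -p_i * log2(p_i) with p_i = f_i/64:
  p = 18/64 = 0.281250: log2(p) = -1.830075, -p*log2(p) = 0.514709
  p = 9/64 = 0.140625: log2(p) = -2.830075, -p*log2(p) = 0.397979
  p = 20/64 = 0.312500: log2(p) = -1.678072, -p*log2(p) = 0.524397
  p = 4/64 = 0.062500: log2(p) = -4.000000, -p*log2(p) = 0.250000
  p = 13/64 = 0.203125: log2(p) = -2.299560, -p*log2(p) = 0.467098
H = 0.514709 + 0.397979 + 0.524397 + 0.250000 + 0.467098 = 2.154183

H = 2.1542 bits/symbol


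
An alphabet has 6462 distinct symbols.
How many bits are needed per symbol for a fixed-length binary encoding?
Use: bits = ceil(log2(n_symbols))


log2(6462) = 12.6578
Bracket: 2^12 = 4096 < 6462 <= 2^13 = 8192
So ceil(log2(6462)) = 13

bits = ceil(log2(6462)) = ceil(12.6578) = 13 bits


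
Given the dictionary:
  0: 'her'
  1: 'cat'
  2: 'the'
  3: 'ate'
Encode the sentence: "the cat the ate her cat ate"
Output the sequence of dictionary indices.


Look up each word in the dictionary:
  'the' -> 2
  'cat' -> 1
  'the' -> 2
  'ate' -> 3
  'her' -> 0
  'cat' -> 1
  'ate' -> 3

Encoded: [2, 1, 2, 3, 0, 1, 3]


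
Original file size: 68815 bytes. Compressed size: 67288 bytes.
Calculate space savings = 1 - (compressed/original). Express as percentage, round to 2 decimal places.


ratio = compressed/original = 67288/68815 = 0.97781
savings = 1 - ratio = 1 - 0.97781 = 0.02219
as a percentage: 0.02219 * 100 = 2.22%

Space savings = 1 - 67288/68815 = 2.22%


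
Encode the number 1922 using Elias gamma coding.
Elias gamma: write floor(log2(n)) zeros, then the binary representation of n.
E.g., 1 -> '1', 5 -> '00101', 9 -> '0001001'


num_bits = floor(log2(1922)) + 1 = 11
leading_zeros = num_bits - 1 = 10
binary(1922) = 11110000010

Elias gamma(1922) = '0000000000' + '11110000010' = 000000000011110000010 (21 bits)


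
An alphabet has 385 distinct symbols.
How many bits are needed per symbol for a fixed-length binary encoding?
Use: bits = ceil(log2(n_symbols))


log2(385) = 8.5887
Bracket: 2^8 = 256 < 385 <= 2^9 = 512
So ceil(log2(385)) = 9

bits = ceil(log2(385)) = ceil(8.5887) = 9 bits


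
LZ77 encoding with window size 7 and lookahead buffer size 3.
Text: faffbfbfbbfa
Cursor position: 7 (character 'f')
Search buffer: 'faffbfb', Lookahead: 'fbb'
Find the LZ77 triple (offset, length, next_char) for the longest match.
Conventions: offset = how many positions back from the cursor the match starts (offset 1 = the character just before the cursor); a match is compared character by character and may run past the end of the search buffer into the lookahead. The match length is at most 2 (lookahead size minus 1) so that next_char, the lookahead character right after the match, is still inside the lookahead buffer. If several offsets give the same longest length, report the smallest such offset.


Try each offset into the search buffer:
  offset=1 (pos 6, char 'b'): match length 0
  offset=2 (pos 5, char 'f'): match length 2
  offset=3 (pos 4, char 'b'): match length 0
  offset=4 (pos 3, char 'f'): match length 2
  offset=5 (pos 2, char 'f'): match length 1
  offset=6 (pos 1, char 'a'): match length 0
  offset=7 (pos 0, char 'f'): match length 1
Longest match has length 2, found at offsets 2, 4; take the smallest, offset 2.
next_char = character at position 7 + 2 = 9 -> 'b'

Best match: offset=2, length=2 (matching 'fb' starting at position 5)
LZ77 triple: (2, 2, 'b')


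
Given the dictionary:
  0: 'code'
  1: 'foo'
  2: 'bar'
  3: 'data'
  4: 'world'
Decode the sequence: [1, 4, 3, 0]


Look up each index in the dictionary:
  1 -> 'foo'
  4 -> 'world'
  3 -> 'data'
  0 -> 'code'

Decoded: "foo world data code"


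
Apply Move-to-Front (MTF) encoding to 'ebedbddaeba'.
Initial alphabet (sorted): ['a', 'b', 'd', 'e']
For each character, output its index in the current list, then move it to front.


MTF encoding:
'e': index 3 in ['a', 'b', 'd', 'e'] -> ['e', 'a', 'b', 'd']
'b': index 2 in ['e', 'a', 'b', 'd'] -> ['b', 'e', 'a', 'd']
'e': index 1 in ['b', 'e', 'a', 'd'] -> ['e', 'b', 'a', 'd']
'd': index 3 in ['e', 'b', 'a', 'd'] -> ['d', 'e', 'b', 'a']
'b': index 2 in ['d', 'e', 'b', 'a'] -> ['b', 'd', 'e', 'a']
'd': index 1 in ['b', 'd', 'e', 'a'] -> ['d', 'b', 'e', 'a']
'd': index 0 in ['d', 'b', 'e', 'a'] -> ['d', 'b', 'e', 'a']
'a': index 3 in ['d', 'b', 'e', 'a'] -> ['a', 'd', 'b', 'e']
'e': index 3 in ['a', 'd', 'b', 'e'] -> ['e', 'a', 'd', 'b']
'b': index 3 in ['e', 'a', 'd', 'b'] -> ['b', 'e', 'a', 'd']
'a': index 2 in ['b', 'e', 'a', 'd'] -> ['a', 'b', 'e', 'd']


Output: [3, 2, 1, 3, 2, 1, 0, 3, 3, 3, 2]


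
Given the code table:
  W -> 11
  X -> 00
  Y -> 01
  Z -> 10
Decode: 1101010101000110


Decoding:
11 -> W
01 -> Y
01 -> Y
01 -> Y
01 -> Y
00 -> X
01 -> Y
10 -> Z


Result: WYYYYXYZ


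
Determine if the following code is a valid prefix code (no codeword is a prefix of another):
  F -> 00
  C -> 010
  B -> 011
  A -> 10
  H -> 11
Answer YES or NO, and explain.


Checking each pair (does one codeword prefix another?):
  F='00' vs C='010': no prefix
  F='00' vs B='011': no prefix
  F='00' vs A='10': no prefix
  F='00' vs H='11': no prefix
  C='010' vs F='00': no prefix
  C='010' vs B='011': no prefix
  C='010' vs A='10': no prefix
  C='010' vs H='11': no prefix
  B='011' vs F='00': no prefix
  B='011' vs C='010': no prefix
  B='011' vs A='10': no prefix
  B='011' vs H='11': no prefix
  A='10' vs F='00': no prefix
  A='10' vs C='010': no prefix
  A='10' vs B='011': no prefix
  A='10' vs H='11': no prefix
  H='11' vs F='00': no prefix
  H='11' vs C='010': no prefix
  H='11' vs B='011': no prefix
  H='11' vs A='10': no prefix
No violation found over all pairs.

YES -- this is a valid prefix code. No codeword is a prefix of any other codeword.


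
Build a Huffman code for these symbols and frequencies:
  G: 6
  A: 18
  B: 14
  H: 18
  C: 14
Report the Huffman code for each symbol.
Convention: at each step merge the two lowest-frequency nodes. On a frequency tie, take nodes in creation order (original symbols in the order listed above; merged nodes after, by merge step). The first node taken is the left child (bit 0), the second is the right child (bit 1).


Huffman tree construction:
Step 1: Merge G(6) + B(14) = 20
Step 2: Merge C(14) + A(18) = 32
Step 3: Merge H(18) + (G+B)(20) = 38
Step 4: Merge (C+A)(32) + (H+(G+B))(38) = 70
Read each symbol's code off the tree from the root (left child = 0, right child = 1).

Codes:
  G: 110 (length 3)
  A: 01 (length 2)
  B: 111 (length 3)
  H: 10 (length 2)
  C: 00 (length 2)
Average code length: 160/70 = 2.2857 bits/symbol


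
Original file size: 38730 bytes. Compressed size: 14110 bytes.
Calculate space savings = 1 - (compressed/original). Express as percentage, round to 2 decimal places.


ratio = compressed/original = 14110/38730 = 0.364317
savings = 1 - ratio = 1 - 0.364317 = 0.635683
as a percentage: 0.635683 * 100 = 63.57%

Space savings = 1 - 14110/38730 = 63.57%


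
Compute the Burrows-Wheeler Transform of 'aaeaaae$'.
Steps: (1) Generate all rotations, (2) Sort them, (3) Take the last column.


Rotations (sorted):
  0: $aaeaaae -> last char: e
  1: aaae$aae -> last char: e
  2: aae$aaea -> last char: a
  3: aaeaaae$ -> last char: $
  4: ae$aaeaa -> last char: a
  5: aeaaae$a -> last char: a
  6: e$aaeaaa -> last char: a
  7: eaaae$aa -> last char: a


BWT = eea$aaaa


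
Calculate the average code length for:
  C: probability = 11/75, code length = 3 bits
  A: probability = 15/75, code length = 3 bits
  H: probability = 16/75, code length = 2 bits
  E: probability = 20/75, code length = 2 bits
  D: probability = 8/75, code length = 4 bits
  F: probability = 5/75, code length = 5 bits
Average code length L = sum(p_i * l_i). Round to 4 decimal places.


Weighted contributions p_i * l_i:
  C: (11/75) * 3 = 33/75
  A: (15/75) * 3 = 45/75
  H: (16/75) * 2 = 32/75
  E: (20/75) * 2 = 40/75
  D: (8/75) * 4 = 32/75
  F: (5/75) * 5 = 25/75
Sum = (33 + 45 + 32 + 40 + 32 + 25)/75 = 207/75

L = 207/75 = 2.7600 bits/symbol


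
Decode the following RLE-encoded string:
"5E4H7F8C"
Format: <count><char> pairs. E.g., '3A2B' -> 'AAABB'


Expanding each <count><char> pair:
  5E -> 'EEEEE'
  4H -> 'HHHH'
  7F -> 'FFFFFFF'
  8C -> 'CCCCCCCC'

Decoded = EEEEEHHHHFFFFFFFCCCCCCCC


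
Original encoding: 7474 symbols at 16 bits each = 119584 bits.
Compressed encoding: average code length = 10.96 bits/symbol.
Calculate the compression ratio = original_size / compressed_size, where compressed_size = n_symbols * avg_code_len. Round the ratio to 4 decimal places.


original_size = n_symbols * orig_bits = 7474 * 16 = 119584 bits
compressed_size = n_symbols * avg_code_len = 7474 * 10.96 = 81915.04 bits
ratio = original_size / compressed_size = 119584 / 81915.04 = 1.4599

Compression ratio = 1.4599


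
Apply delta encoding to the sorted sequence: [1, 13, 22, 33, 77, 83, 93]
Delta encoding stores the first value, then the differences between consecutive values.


First value: 1
Deltas:
  13 - 1 = 12
  22 - 13 = 9
  33 - 22 = 11
  77 - 33 = 44
  83 - 77 = 6
  93 - 83 = 10


Delta encoded: [1, 12, 9, 11, 44, 6, 10]


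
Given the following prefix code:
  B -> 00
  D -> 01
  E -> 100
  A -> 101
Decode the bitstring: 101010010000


Decoding step by step:
Bits 101 -> A
Bits 01 -> D
Bits 00 -> B
Bits 100 -> E
Bits 00 -> B


Decoded message: ADBEB


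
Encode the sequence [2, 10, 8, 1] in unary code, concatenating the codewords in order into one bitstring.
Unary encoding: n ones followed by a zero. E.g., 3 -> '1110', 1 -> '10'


Encode each number as n ones followed by a terminating 0:
  2 -> 110 (3 bits)
  10 -> 11111111110 (11 bits)
  8 -> 111111110 (9 bits)
  1 -> 10 (2 bits)
Total length = 3 + 11 + 9 + 2 = 25 bits.

Unary([2, 10, 8, 1]) = 1101111111111011111111010 (25 bits)


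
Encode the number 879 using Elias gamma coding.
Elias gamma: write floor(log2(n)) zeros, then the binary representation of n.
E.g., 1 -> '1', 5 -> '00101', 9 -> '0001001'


num_bits = floor(log2(879)) + 1 = 10
leading_zeros = num_bits - 1 = 9
binary(879) = 1101101111

Elias gamma(879) = '000000000' + '1101101111' = 0000000001101101111 (19 bits)


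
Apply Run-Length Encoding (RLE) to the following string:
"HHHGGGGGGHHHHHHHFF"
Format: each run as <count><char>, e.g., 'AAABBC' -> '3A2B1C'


Scanning runs left to right:
  i=0: run of 'H' x 3 -> '3H'
  i=3: run of 'G' x 6 -> '6G'
  i=9: run of 'H' x 7 -> '7H'
  i=16: run of 'F' x 2 -> '2F'

RLE = 3H6G7H2F


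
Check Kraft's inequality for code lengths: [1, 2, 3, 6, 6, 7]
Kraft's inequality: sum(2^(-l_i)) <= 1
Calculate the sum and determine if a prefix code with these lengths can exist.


Sum = 2^(-1) + 2^(-2) + 2^(-3) + 2^(-6) + 2^(-6) + 2^(-7)
    = 0.5 + 0.25 + 0.125 + 0.015625 + 0.015625 + 0.0078125
    = 117/128 = 0.9140625
Since 0.9140625 <= 1, Kraft's inequality IS satisfied.
A prefix code with these lengths CAN exist.

Kraft sum = 0.9140625. Satisfied.


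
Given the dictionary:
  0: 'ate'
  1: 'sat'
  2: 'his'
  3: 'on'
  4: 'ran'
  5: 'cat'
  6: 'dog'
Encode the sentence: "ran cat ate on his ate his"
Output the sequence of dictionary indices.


Look up each word in the dictionary:
  'ran' -> 4
  'cat' -> 5
  'ate' -> 0
  'on' -> 3
  'his' -> 2
  'ate' -> 0
  'his' -> 2

Encoded: [4, 5, 0, 3, 2, 0, 2]


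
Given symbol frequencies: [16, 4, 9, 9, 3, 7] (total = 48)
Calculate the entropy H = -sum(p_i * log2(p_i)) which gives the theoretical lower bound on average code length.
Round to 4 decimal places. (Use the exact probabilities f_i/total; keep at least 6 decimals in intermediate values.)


Per-symbol terms -p_i * log2(p_i) with p_i = f_i/48:
  p = 16/48 = 0.333333: log2(p) = -1.584963, -p*log2(p) = 0.528321
  p = 4/48 = 0.083333: log2(p) = -3.584963, -p*log2(p) = 0.298747
  p = 9/48 = 0.187500: log2(p) = -2.415037, -p*log2(p) = 0.452820
  p = 9/48 = 0.187500: log2(p) = -2.415037, -p*log2(p) = 0.452820
  p = 3/48 = 0.062500: log2(p) = -4.000000, -p*log2(p) = 0.250000
  p = 7/48 = 0.145833: log2(p) = -2.777608, -p*log2(p) = 0.405068
H = 0.528321 + 0.298747 + 0.452820 + 0.452820 + 0.250000 + 0.405068 = 2.387776

H = 2.3878 bits/symbol


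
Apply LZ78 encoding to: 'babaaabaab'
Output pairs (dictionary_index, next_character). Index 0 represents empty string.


LZ78 encoding steps:
Dictionary: {0: ''}
Step 1: w='' (idx 0), next='b' -> output (0, 'b'), add 'b' as idx 1
Step 2: w='' (idx 0), next='a' -> output (0, 'a'), add 'a' as idx 2
Step 3: w='b' (idx 1), next='a' -> output (1, 'a'), add 'ba' as idx 3
Step 4: w='a' (idx 2), next='a' -> output (2, 'a'), add 'aa' as idx 4
Step 5: w='ba' (idx 3), next='a' -> output (3, 'a'), add 'baa' as idx 5
Step 6: w='b' (idx 1), end of input -> output (1, '')


Encoded: [(0, 'b'), (0, 'a'), (1, 'a'), (2, 'a'), (3, 'a'), (1, '')]


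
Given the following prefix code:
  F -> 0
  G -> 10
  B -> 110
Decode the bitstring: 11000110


Decoding step by step:
Bits 110 -> B
Bits 0 -> F
Bits 0 -> F
Bits 110 -> B


Decoded message: BFFB


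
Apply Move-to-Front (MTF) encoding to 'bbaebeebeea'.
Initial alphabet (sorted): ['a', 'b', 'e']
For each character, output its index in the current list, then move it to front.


MTF encoding:
'b': index 1 in ['a', 'b', 'e'] -> ['b', 'a', 'e']
'b': index 0 in ['b', 'a', 'e'] -> ['b', 'a', 'e']
'a': index 1 in ['b', 'a', 'e'] -> ['a', 'b', 'e']
'e': index 2 in ['a', 'b', 'e'] -> ['e', 'a', 'b']
'b': index 2 in ['e', 'a', 'b'] -> ['b', 'e', 'a']
'e': index 1 in ['b', 'e', 'a'] -> ['e', 'b', 'a']
'e': index 0 in ['e', 'b', 'a'] -> ['e', 'b', 'a']
'b': index 1 in ['e', 'b', 'a'] -> ['b', 'e', 'a']
'e': index 1 in ['b', 'e', 'a'] -> ['e', 'b', 'a']
'e': index 0 in ['e', 'b', 'a'] -> ['e', 'b', 'a']
'a': index 2 in ['e', 'b', 'a'] -> ['a', 'e', 'b']


Output: [1, 0, 1, 2, 2, 1, 0, 1, 1, 0, 2]


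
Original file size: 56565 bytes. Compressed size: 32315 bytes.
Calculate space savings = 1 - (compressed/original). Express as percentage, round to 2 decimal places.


ratio = compressed/original = 32315/56565 = 0.57129
savings = 1 - ratio = 1 - 0.57129 = 0.42871
as a percentage: 0.42871 * 100 = 42.87%

Space savings = 1 - 32315/56565 = 42.87%


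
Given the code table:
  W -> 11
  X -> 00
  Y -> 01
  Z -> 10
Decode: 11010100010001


Decoding:
11 -> W
01 -> Y
01 -> Y
00 -> X
01 -> Y
00 -> X
01 -> Y


Result: WYYXYXY


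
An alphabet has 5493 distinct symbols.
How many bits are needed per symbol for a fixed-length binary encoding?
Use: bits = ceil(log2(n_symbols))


log2(5493) = 12.4234
Bracket: 2^12 = 4096 < 5493 <= 2^13 = 8192
So ceil(log2(5493)) = 13

bits = ceil(log2(5493)) = ceil(12.4234) = 13 bits


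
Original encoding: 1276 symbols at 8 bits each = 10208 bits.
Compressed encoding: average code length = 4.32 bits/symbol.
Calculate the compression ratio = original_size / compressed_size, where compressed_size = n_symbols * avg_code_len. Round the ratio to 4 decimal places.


original_size = n_symbols * orig_bits = 1276 * 8 = 10208 bits
compressed_size = n_symbols * avg_code_len = 1276 * 4.32 = 5512.32 bits
ratio = original_size / compressed_size = 10208 / 5512.32 = 1.8519

Compression ratio = 1.8519


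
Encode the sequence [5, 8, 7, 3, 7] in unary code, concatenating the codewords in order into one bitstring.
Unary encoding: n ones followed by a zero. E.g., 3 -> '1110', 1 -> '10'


Encode each number as n ones followed by a terminating 0:
  5 -> 111110 (6 bits)
  8 -> 111111110 (9 bits)
  7 -> 11111110 (8 bits)
  3 -> 1110 (4 bits)
  7 -> 11111110 (8 bits)
Total length = 6 + 9 + 8 + 4 + 8 = 35 bits.

Unary([5, 8, 7, 3, 7]) = 11111011111111011111110111011111110 (35 bits)


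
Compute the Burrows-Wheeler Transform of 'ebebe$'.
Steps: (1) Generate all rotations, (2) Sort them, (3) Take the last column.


Rotations (sorted):
  0: $ebebe -> last char: e
  1: be$ebe -> last char: e
  2: bebe$e -> last char: e
  3: e$ebeb -> last char: b
  4: ebe$eb -> last char: b
  5: ebebe$ -> last char: $


BWT = eeebb$


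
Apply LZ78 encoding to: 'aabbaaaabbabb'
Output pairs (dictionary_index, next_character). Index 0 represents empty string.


LZ78 encoding steps:
Dictionary: {0: ''}
Step 1: w='' (idx 0), next='a' -> output (0, 'a'), add 'a' as idx 1
Step 2: w='a' (idx 1), next='b' -> output (1, 'b'), add 'ab' as idx 2
Step 3: w='' (idx 0), next='b' -> output (0, 'b'), add 'b' as idx 3
Step 4: w='a' (idx 1), next='a' -> output (1, 'a'), add 'aa' as idx 4
Step 5: w='aa' (idx 4), next='b' -> output (4, 'b'), add 'aab' as idx 5
Step 6: w='b' (idx 3), next='a' -> output (3, 'a'), add 'ba' as idx 6
Step 7: w='b' (idx 3), next='b' -> output (3, 'b'), add 'bb' as idx 7


Encoded: [(0, 'a'), (1, 'b'), (0, 'b'), (1, 'a'), (4, 'b'), (3, 'a'), (3, 'b')]


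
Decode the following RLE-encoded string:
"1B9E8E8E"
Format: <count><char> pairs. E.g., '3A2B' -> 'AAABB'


Expanding each <count><char> pair:
  1B -> 'B'
  9E -> 'EEEEEEEEE'
  8E -> 'EEEEEEEE'
  8E -> 'EEEEEEEE'

Decoded = BEEEEEEEEEEEEEEEEEEEEEEEEE


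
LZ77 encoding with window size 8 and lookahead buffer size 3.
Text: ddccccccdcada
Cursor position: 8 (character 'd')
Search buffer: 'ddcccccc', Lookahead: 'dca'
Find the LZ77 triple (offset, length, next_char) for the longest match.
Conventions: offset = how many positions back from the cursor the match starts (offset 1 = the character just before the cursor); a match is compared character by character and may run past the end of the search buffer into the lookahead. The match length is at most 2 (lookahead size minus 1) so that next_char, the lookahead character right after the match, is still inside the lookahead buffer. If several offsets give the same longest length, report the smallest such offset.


Try each offset into the search buffer:
  offset=1 (pos 7, char 'c'): match length 0
  offset=2 (pos 6, char 'c'): match length 0
  offset=3 (pos 5, char 'c'): match length 0
  offset=4 (pos 4, char 'c'): match length 0
  offset=5 (pos 3, char 'c'): match length 0
  offset=6 (pos 2, char 'c'): match length 0
  offset=7 (pos 1, char 'd'): match length 2
  offset=8 (pos 0, char 'd'): match length 1
Longest match has length 2 at offset 7.
next_char = character at position 8 + 2 = 10 -> 'a'

Best match: offset=7, length=2 (matching 'dc' starting at position 1)
LZ77 triple: (7, 2, 'a')


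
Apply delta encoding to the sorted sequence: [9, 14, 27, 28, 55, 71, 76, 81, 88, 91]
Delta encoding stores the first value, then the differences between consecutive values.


First value: 9
Deltas:
  14 - 9 = 5
  27 - 14 = 13
  28 - 27 = 1
  55 - 28 = 27
  71 - 55 = 16
  76 - 71 = 5
  81 - 76 = 5
  88 - 81 = 7
  91 - 88 = 3


Delta encoded: [9, 5, 13, 1, 27, 16, 5, 5, 7, 3]


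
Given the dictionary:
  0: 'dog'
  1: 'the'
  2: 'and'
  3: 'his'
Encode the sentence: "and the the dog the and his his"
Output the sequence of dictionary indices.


Look up each word in the dictionary:
  'and' -> 2
  'the' -> 1
  'the' -> 1
  'dog' -> 0
  'the' -> 1
  'and' -> 2
  'his' -> 3
  'his' -> 3

Encoded: [2, 1, 1, 0, 1, 2, 3, 3]


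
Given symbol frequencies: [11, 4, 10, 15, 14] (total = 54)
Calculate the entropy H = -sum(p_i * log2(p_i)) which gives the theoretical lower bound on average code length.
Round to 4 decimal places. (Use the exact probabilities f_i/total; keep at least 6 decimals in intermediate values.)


Per-symbol terms -p_i * log2(p_i) with p_i = f_i/54:
  p = 11/54 = 0.203704: log2(p) = -2.295456, -p*log2(p) = 0.467593
  p = 4/54 = 0.074074: log2(p) = -3.754888, -p*log2(p) = 0.278140
  p = 10/54 = 0.185185: log2(p) = -2.432959, -p*log2(p) = 0.450548
  p = 15/54 = 0.277778: log2(p) = -1.847997, -p*log2(p) = 0.513332
  p = 14/54 = 0.259259: log2(p) = -1.947533, -p*log2(p) = 0.504916
H = 0.467593 + 0.278140 + 0.450548 + 0.513332 + 0.504916 = 2.214529

H = 2.2145 bits/symbol


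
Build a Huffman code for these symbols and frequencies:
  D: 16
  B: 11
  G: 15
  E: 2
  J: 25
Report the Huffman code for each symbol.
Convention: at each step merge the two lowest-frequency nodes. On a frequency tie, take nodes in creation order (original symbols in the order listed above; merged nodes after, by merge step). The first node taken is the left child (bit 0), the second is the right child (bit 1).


Huffman tree construction:
Step 1: Merge E(2) + B(11) = 13
Step 2: Merge (E+B)(13) + G(15) = 28
Step 3: Merge D(16) + J(25) = 41
Step 4: Merge ((E+B)+G)(28) + (D+J)(41) = 69
Read each symbol's code off the tree from the root (left child = 0, right child = 1).

Codes:
  D: 10 (length 2)
  B: 001 (length 3)
  G: 01 (length 2)
  E: 000 (length 3)
  J: 11 (length 2)
Average code length: 151/69 = 2.1884 bits/symbol


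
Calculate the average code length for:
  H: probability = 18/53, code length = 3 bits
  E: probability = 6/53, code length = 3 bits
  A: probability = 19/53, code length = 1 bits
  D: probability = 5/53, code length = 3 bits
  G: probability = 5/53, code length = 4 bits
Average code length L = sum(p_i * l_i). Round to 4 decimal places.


Weighted contributions p_i * l_i:
  H: (18/53) * 3 = 54/53
  E: (6/53) * 3 = 18/53
  A: (19/53) * 1 = 19/53
  D: (5/53) * 3 = 15/53
  G: (5/53) * 4 = 20/53
Sum = (54 + 18 + 19 + 15 + 20)/53 = 126/53

L = 126/53 = 2.3774 bits/symbol


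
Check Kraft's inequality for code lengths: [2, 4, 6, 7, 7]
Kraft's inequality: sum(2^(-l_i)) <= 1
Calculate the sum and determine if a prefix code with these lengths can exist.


Sum = 2^(-2) + 2^(-4) + 2^(-6) + 2^(-7) + 2^(-7)
    = 0.25 + 0.0625 + 0.015625 + 0.0078125 + 0.0078125
    = 44/128 = 0.34375
Since 0.34375 <= 1, Kraft's inequality IS satisfied.
A prefix code with these lengths CAN exist.

Kraft sum = 0.34375. Satisfied.


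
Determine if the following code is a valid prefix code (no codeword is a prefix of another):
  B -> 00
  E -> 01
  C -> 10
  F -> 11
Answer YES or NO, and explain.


Checking each pair (does one codeword prefix another?):
  B='00' vs E='01': no prefix
  B='00' vs C='10': no prefix
  B='00' vs F='11': no prefix
  E='01' vs B='00': no prefix
  E='01' vs C='10': no prefix
  E='01' vs F='11': no prefix
  C='10' vs B='00': no prefix
  C='10' vs E='01': no prefix
  C='10' vs F='11': no prefix
  F='11' vs B='00': no prefix
  F='11' vs E='01': no prefix
  F='11' vs C='10': no prefix
No violation found over all pairs.

YES -- this is a valid prefix code. No codeword is a prefix of any other codeword.


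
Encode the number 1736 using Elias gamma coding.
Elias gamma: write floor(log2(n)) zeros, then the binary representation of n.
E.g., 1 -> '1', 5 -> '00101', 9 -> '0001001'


num_bits = floor(log2(1736)) + 1 = 11
leading_zeros = num_bits - 1 = 10
binary(1736) = 11011001000

Elias gamma(1736) = '0000000000' + '11011001000' = 000000000011011001000 (21 bits)


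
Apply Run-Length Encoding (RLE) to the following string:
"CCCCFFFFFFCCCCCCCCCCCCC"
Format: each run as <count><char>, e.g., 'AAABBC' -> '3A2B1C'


Scanning runs left to right:
  i=0: run of 'C' x 4 -> '4C'
  i=4: run of 'F' x 6 -> '6F'
  i=10: run of 'C' x 13 -> '13C'

RLE = 4C6F13C


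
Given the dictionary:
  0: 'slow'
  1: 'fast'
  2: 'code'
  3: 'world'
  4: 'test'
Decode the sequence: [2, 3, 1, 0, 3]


Look up each index in the dictionary:
  2 -> 'code'
  3 -> 'world'
  1 -> 'fast'
  0 -> 'slow'
  3 -> 'world'

Decoded: "code world fast slow world"


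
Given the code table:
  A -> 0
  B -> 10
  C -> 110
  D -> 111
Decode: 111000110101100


Decoding:
111 -> D
0 -> A
0 -> A
0 -> A
110 -> C
10 -> B
110 -> C
0 -> A


Result: DAAACBCA


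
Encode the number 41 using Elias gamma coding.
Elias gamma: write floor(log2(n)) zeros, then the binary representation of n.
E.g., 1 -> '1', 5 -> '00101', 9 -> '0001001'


num_bits = floor(log2(41)) + 1 = 6
leading_zeros = num_bits - 1 = 5
binary(41) = 101001

Elias gamma(41) = '00000' + '101001' = 00000101001 (11 bits)


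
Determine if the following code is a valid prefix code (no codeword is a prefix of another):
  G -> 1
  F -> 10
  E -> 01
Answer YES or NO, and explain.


Checking each pair (does one codeword prefix another?):
  G='1' vs F='10': prefix -- VIOLATION

NO -- this is NOT a valid prefix code. G (1) is a prefix of F (10).


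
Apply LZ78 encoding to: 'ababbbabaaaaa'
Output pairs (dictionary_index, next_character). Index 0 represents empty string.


LZ78 encoding steps:
Dictionary: {0: ''}
Step 1: w='' (idx 0), next='a' -> output (0, 'a'), add 'a' as idx 1
Step 2: w='' (idx 0), next='b' -> output (0, 'b'), add 'b' as idx 2
Step 3: w='a' (idx 1), next='b' -> output (1, 'b'), add 'ab' as idx 3
Step 4: w='b' (idx 2), next='b' -> output (2, 'b'), add 'bb' as idx 4
Step 5: w='ab' (idx 3), next='a' -> output (3, 'a'), add 'aba' as idx 5
Step 6: w='a' (idx 1), next='a' -> output (1, 'a'), add 'aa' as idx 6
Step 7: w='aa' (idx 6), end of input -> output (6, '')


Encoded: [(0, 'a'), (0, 'b'), (1, 'b'), (2, 'b'), (3, 'a'), (1, 'a'), (6, '')]


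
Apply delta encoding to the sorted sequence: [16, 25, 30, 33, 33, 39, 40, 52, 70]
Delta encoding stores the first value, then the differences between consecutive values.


First value: 16
Deltas:
  25 - 16 = 9
  30 - 25 = 5
  33 - 30 = 3
  33 - 33 = 0
  39 - 33 = 6
  40 - 39 = 1
  52 - 40 = 12
  70 - 52 = 18


Delta encoded: [16, 9, 5, 3, 0, 6, 1, 12, 18]


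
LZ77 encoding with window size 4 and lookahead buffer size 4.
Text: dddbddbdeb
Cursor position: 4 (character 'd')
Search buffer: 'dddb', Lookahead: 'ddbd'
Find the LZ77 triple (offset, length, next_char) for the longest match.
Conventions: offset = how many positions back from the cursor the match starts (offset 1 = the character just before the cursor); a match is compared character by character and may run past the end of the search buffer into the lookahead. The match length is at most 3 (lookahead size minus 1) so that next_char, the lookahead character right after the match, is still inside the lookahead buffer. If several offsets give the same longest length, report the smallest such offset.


Try each offset into the search buffer:
  offset=1 (pos 3, char 'b'): match length 0
  offset=2 (pos 2, char 'd'): match length 1
  offset=3 (pos 1, char 'd'): match length 3
  offset=4 (pos 0, char 'd'): match length 2
Longest match has length 3 at offset 3.
next_char = character at position 4 + 3 = 7 -> 'd'

Best match: offset=3, length=3 (matching 'ddb' starting at position 1)
LZ77 triple: (3, 3, 'd')


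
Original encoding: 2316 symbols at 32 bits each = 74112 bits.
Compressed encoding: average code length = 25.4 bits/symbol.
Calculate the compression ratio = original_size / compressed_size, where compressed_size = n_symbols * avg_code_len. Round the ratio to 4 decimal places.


original_size = n_symbols * orig_bits = 2316 * 32 = 74112 bits
compressed_size = n_symbols * avg_code_len = 2316 * 25.4 = 58826.4 bits
ratio = original_size / compressed_size = 74112 / 58826.4 = 1.2598

Compression ratio = 1.2598


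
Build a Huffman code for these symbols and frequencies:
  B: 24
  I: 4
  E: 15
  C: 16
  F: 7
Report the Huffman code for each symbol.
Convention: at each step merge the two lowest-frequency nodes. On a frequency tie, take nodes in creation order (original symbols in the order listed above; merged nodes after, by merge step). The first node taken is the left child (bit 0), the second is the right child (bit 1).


Huffman tree construction:
Step 1: Merge I(4) + F(7) = 11
Step 2: Merge (I+F)(11) + E(15) = 26
Step 3: Merge C(16) + B(24) = 40
Step 4: Merge ((I+F)+E)(26) + (C+B)(40) = 66
Read each symbol's code off the tree from the root (left child = 0, right child = 1).

Codes:
  B: 11 (length 2)
  I: 000 (length 3)
  E: 01 (length 2)
  C: 10 (length 2)
  F: 001 (length 3)
Average code length: 143/66 = 2.1667 bits/symbol


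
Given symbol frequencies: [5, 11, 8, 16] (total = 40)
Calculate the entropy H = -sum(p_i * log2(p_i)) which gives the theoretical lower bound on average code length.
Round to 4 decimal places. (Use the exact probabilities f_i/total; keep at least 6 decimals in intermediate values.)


Per-symbol terms -p_i * log2(p_i) with p_i = f_i/40:
  p = 5/40 = 0.125000: log2(p) = -3.000000, -p*log2(p) = 0.375000
  p = 11/40 = 0.275000: log2(p) = -1.862496, -p*log2(p) = 0.512187
  p = 8/40 = 0.200000: log2(p) = -2.321928, -p*log2(p) = 0.464386
  p = 16/40 = 0.400000: log2(p) = -1.321928, -p*log2(p) = 0.528771
H = 0.375000 + 0.512187 + 0.464386 + 0.528771 = 1.880344

H = 1.8803 bits/symbol


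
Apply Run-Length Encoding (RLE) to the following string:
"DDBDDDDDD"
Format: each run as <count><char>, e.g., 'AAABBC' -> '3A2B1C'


Scanning runs left to right:
  i=0: run of 'D' x 2 -> '2D'
  i=2: run of 'B' x 1 -> '1B'
  i=3: run of 'D' x 6 -> '6D'

RLE = 2D1B6D


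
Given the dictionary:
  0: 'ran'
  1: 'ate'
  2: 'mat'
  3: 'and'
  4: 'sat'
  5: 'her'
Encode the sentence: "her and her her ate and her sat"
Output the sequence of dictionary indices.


Look up each word in the dictionary:
  'her' -> 5
  'and' -> 3
  'her' -> 5
  'her' -> 5
  'ate' -> 1
  'and' -> 3
  'her' -> 5
  'sat' -> 4

Encoded: [5, 3, 5, 5, 1, 3, 5, 4]


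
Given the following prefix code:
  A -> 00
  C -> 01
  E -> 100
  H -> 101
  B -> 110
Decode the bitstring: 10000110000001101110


Decoding step by step:
Bits 100 -> E
Bits 00 -> A
Bits 110 -> B
Bits 00 -> A
Bits 00 -> A
Bits 01 -> C
Bits 101 -> H
Bits 110 -> B


Decoded message: EABAACHB


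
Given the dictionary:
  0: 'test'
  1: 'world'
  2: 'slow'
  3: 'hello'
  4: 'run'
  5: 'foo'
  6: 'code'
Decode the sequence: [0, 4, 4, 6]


Look up each index in the dictionary:
  0 -> 'test'
  4 -> 'run'
  4 -> 'run'
  6 -> 'code'

Decoded: "test run run code"


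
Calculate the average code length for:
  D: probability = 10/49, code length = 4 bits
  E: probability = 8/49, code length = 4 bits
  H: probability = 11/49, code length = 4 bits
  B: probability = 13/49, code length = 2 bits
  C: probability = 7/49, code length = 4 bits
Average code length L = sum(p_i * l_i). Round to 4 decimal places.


Weighted contributions p_i * l_i:
  D: (10/49) * 4 = 40/49
  E: (8/49) * 4 = 32/49
  H: (11/49) * 4 = 44/49
  B: (13/49) * 2 = 26/49
  C: (7/49) * 4 = 28/49
Sum = (40 + 32 + 44 + 26 + 28)/49 = 170/49

L = 170/49 = 3.4694 bits/symbol


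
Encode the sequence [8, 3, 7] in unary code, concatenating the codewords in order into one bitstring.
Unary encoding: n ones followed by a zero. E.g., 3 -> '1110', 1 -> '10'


Encode each number as n ones followed by a terminating 0:
  8 -> 111111110 (9 bits)
  3 -> 1110 (4 bits)
  7 -> 11111110 (8 bits)
Total length = 9 + 4 + 8 = 21 bits.

Unary([8, 3, 7]) = 111111110111011111110 (21 bits)


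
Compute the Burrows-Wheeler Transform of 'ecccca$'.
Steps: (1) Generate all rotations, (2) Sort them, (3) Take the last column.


Rotations (sorted):
  0: $ecccca -> last char: a
  1: a$ecccc -> last char: c
  2: ca$eccc -> last char: c
  3: cca$ecc -> last char: c
  4: ccca$ec -> last char: c
  5: cccca$e -> last char: e
  6: ecccca$ -> last char: $


BWT = acccce$


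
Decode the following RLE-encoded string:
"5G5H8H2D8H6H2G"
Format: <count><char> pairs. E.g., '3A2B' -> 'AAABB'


Expanding each <count><char> pair:
  5G -> 'GGGGG'
  5H -> 'HHHHH'
  8H -> 'HHHHHHHH'
  2D -> 'DD'
  8H -> 'HHHHHHHH'
  6H -> 'HHHHHH'
  2G -> 'GG'

Decoded = GGGGGHHHHHHHHHHHHHDDHHHHHHHHHHHHHHGG


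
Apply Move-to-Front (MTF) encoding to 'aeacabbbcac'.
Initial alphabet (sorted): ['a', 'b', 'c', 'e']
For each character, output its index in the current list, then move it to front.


MTF encoding:
'a': index 0 in ['a', 'b', 'c', 'e'] -> ['a', 'b', 'c', 'e']
'e': index 3 in ['a', 'b', 'c', 'e'] -> ['e', 'a', 'b', 'c']
'a': index 1 in ['e', 'a', 'b', 'c'] -> ['a', 'e', 'b', 'c']
'c': index 3 in ['a', 'e', 'b', 'c'] -> ['c', 'a', 'e', 'b']
'a': index 1 in ['c', 'a', 'e', 'b'] -> ['a', 'c', 'e', 'b']
'b': index 3 in ['a', 'c', 'e', 'b'] -> ['b', 'a', 'c', 'e']
'b': index 0 in ['b', 'a', 'c', 'e'] -> ['b', 'a', 'c', 'e']
'b': index 0 in ['b', 'a', 'c', 'e'] -> ['b', 'a', 'c', 'e']
'c': index 2 in ['b', 'a', 'c', 'e'] -> ['c', 'b', 'a', 'e']
'a': index 2 in ['c', 'b', 'a', 'e'] -> ['a', 'c', 'b', 'e']
'c': index 1 in ['a', 'c', 'b', 'e'] -> ['c', 'a', 'b', 'e']


Output: [0, 3, 1, 3, 1, 3, 0, 0, 2, 2, 1]


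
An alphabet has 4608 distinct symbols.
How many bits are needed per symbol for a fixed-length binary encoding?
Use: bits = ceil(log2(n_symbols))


log2(4608) = 12.1699
Bracket: 2^12 = 4096 < 4608 <= 2^13 = 8192
So ceil(log2(4608)) = 13

bits = ceil(log2(4608)) = ceil(12.1699) = 13 bits


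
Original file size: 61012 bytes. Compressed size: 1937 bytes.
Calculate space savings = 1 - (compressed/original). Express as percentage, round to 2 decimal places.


ratio = compressed/original = 1937/61012 = 0.031748
savings = 1 - ratio = 1 - 0.031748 = 0.968252
as a percentage: 0.968252 * 100 = 96.83%

Space savings = 1 - 1937/61012 = 96.83%


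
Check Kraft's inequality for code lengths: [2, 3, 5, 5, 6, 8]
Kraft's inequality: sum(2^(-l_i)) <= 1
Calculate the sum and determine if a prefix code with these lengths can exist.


Sum = 2^(-2) + 2^(-3) + 2^(-5) + 2^(-5) + 2^(-6) + 2^(-8)
    = 0.25 + 0.125 + 0.03125 + 0.03125 + 0.015625 + 0.00390625
    = 117/256 = 0.45703125
Since 0.45703125 <= 1, Kraft's inequality IS satisfied.
A prefix code with these lengths CAN exist.

Kraft sum = 0.45703125. Satisfied.


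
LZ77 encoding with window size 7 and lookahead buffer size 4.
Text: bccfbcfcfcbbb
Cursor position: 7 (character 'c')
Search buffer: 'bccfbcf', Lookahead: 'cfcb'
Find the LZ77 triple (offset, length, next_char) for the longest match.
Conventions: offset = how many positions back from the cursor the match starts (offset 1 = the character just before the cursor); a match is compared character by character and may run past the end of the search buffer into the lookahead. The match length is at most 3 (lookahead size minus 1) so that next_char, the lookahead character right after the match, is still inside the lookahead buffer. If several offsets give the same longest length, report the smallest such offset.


Try each offset into the search buffer:
  offset=1 (pos 6, char 'f'): match length 0
  offset=2 (pos 5, char 'c'): match length 3
  offset=3 (pos 4, char 'b'): match length 0
  offset=4 (pos 3, char 'f'): match length 0
  offset=5 (pos 2, char 'c'): match length 2
  offset=6 (pos 1, char 'c'): match length 1
  offset=7 (pos 0, char 'b'): match length 0
Longest match has length 3 at offset 2.
next_char = character at position 7 + 3 = 10 -> 'b'

Best match: offset=2, length=3 (matching 'cfc' starting at position 5)
LZ77 triple: (2, 3, 'b')


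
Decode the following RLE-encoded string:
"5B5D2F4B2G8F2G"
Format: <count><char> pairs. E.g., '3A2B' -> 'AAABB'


Expanding each <count><char> pair:
  5B -> 'BBBBB'
  5D -> 'DDDDD'
  2F -> 'FF'
  4B -> 'BBBB'
  2G -> 'GG'
  8F -> 'FFFFFFFF'
  2G -> 'GG'

Decoded = BBBBBDDDDDFFBBBBGGFFFFFFFFGG


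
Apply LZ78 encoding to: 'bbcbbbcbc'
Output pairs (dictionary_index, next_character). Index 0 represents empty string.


LZ78 encoding steps:
Dictionary: {0: ''}
Step 1: w='' (idx 0), next='b' -> output (0, 'b'), add 'b' as idx 1
Step 2: w='b' (idx 1), next='c' -> output (1, 'c'), add 'bc' as idx 2
Step 3: w='b' (idx 1), next='b' -> output (1, 'b'), add 'bb' as idx 3
Step 4: w='bc' (idx 2), next='b' -> output (2, 'b'), add 'bcb' as idx 4
Step 5: w='' (idx 0), next='c' -> output (0, 'c'), add 'c' as idx 5


Encoded: [(0, 'b'), (1, 'c'), (1, 'b'), (2, 'b'), (0, 'c')]


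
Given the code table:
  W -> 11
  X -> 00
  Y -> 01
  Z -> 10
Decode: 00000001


Decoding:
00 -> X
00 -> X
00 -> X
01 -> Y


Result: XXXY


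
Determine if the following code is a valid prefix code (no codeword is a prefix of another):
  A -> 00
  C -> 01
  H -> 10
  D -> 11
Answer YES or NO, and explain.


Checking each pair (does one codeword prefix another?):
  A='00' vs C='01': no prefix
  A='00' vs H='10': no prefix
  A='00' vs D='11': no prefix
  C='01' vs A='00': no prefix
  C='01' vs H='10': no prefix
  C='01' vs D='11': no prefix
  H='10' vs A='00': no prefix
  H='10' vs C='01': no prefix
  H='10' vs D='11': no prefix
  D='11' vs A='00': no prefix
  D='11' vs C='01': no prefix
  D='11' vs H='10': no prefix
No violation found over all pairs.

YES -- this is a valid prefix code. No codeword is a prefix of any other codeword.


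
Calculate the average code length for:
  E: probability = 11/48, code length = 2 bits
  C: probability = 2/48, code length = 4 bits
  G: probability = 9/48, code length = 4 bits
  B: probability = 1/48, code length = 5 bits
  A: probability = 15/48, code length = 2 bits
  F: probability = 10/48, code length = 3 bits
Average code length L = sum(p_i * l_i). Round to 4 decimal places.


Weighted contributions p_i * l_i:
  E: (11/48) * 2 = 22/48
  C: (2/48) * 4 = 8/48
  G: (9/48) * 4 = 36/48
  B: (1/48) * 5 = 5/48
  A: (15/48) * 2 = 30/48
  F: (10/48) * 3 = 30/48
Sum = (22 + 8 + 36 + 5 + 30 + 30)/48 = 131/48

L = 131/48 = 2.7292 bits/symbol


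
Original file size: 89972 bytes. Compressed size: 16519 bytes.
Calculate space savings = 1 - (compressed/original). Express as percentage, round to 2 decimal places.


ratio = compressed/original = 16519/89972 = 0.183602
savings = 1 - ratio = 1 - 0.183602 = 0.816398
as a percentage: 0.816398 * 100 = 81.64%

Space savings = 1 - 16519/89972 = 81.64%


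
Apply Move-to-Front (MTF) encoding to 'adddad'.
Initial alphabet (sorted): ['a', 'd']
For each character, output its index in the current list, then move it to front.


MTF encoding:
'a': index 0 in ['a', 'd'] -> ['a', 'd']
'd': index 1 in ['a', 'd'] -> ['d', 'a']
'd': index 0 in ['d', 'a'] -> ['d', 'a']
'd': index 0 in ['d', 'a'] -> ['d', 'a']
'a': index 1 in ['d', 'a'] -> ['a', 'd']
'd': index 1 in ['a', 'd'] -> ['d', 'a']


Output: [0, 1, 0, 0, 1, 1]
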